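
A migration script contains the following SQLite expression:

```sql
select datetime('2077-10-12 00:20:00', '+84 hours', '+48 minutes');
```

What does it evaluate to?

2077-10-15 13:08:00

+84 hours from 2077-10-12 00:20:00 is 2077-10-15 12:20:00 (crosses midnight).
+48 minutes from 2077-10-15 12:20:00 is 2077-10-15 13:08:00.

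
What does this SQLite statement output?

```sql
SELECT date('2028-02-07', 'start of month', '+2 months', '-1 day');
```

2028-03-31

`start of month` rewinds 2028-02-07 to 2028-02-01.
Adding +2 months to 2028-02-01 gives 2028-04-01.
Going back 1 day from 2028-04-01 reaches 2028-03-31 (last day of March, 31 days).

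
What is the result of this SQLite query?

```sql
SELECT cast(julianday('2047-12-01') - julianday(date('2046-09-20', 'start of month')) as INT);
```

456

`start of month` rewinds 2046-09-20 to 2046-09-01.
29 days remain in September 2046 after the 1st (30 − 1).
Full months from October 2046 through November 2047 contribute their day counts.
Then 1 day into December 2047.
Total: 29 + 31 + 30 + 31 + 31 + 28 + 31 + 30 + 31 + 30 + 31 + 31 + 30 + 31 + 30 + 1 = 456.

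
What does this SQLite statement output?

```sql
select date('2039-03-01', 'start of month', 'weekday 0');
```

2039-03-06

`start of month` rewinds 2039-03-01 to 2039-03-01.
`weekday 0` advances to the next Sunday; 2039-03-01 is a Tuesday, so it moves forward to 2039-03-06.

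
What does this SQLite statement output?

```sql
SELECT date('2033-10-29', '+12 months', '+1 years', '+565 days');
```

Adding +12 months to 2033-10-29 gives 2034-10-29.
Adding +1 year to 2034-10-29 gives 2035-10-29.
Applying '+565 days' to 2035-10-29: counting 565 days forward gives 2037-05-16.

2037-05-16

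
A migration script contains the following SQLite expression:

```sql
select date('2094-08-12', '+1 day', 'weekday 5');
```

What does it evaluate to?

Advancing 1 more day within August lands on 2094-08-13.
`weekday 5` advances to the next Friday; 2094-08-13 is already a Friday, so it stays at 2094-08-13.

2094-08-13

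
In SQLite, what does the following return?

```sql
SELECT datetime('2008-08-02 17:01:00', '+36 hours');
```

2008-08-04 05:01:00

+36 hours from 2008-08-02 17:01:00 is 2008-08-04 05:01:00 (crosses midnight).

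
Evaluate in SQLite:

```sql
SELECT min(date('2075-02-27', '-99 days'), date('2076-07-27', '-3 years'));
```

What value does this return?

date('2075-02-27', '-99 days') → 2074-11-20.
date('2076-07-27', '-3 years') → 2073-07-27.
Earlier of the two is 2073-07-27.

2073-07-27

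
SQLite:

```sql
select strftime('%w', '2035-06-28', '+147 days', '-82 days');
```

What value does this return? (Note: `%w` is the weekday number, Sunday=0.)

6

First apply '+147 days', '-82 days': 2035-06-28 → 2035-09-01.
2035-09-01 is a Saturday; with Sunday=0 that is 6.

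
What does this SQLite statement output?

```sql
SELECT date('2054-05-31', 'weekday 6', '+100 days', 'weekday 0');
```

`weekday 6` advances to the next Saturday; 2054-05-31 is a Sunday, so it moves forward to 2054-06-06.
Applying '+100 days' to 2054-06-06: counting 100 days forward gives 2054-09-14.
`weekday 0` advances to the next Sunday; 2054-09-14 is a Monday, so it moves forward to 2054-09-20.

2054-09-20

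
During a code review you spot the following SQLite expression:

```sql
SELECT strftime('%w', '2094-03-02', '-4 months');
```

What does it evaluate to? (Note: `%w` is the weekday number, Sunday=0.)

1

First apply '-4 months': 2094-03-02 → 2093-11-02.
2093-11-02 is a Monday; with Sunday=0 that is 1.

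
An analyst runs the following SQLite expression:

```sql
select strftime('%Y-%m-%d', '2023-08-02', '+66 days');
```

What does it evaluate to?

First apply '+66 days': 2023-08-02 → 2023-10-07.
`%Y-%m-%d` extracts the ISO date: 2023-10-07.

2023-10-07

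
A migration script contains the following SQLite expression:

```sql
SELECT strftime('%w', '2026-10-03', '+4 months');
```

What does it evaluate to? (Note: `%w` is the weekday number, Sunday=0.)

First apply '+4 months': 2026-10-03 → 2027-02-03.
2027-02-03 is a Wednesday; with Sunday=0 that is 3.

3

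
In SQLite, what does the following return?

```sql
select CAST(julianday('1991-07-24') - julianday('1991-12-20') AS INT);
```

7 days remain in July 1991 after the 24th (31 − 24).
August 1991: 31 days.
September 1991: 30 days.
October 1991: 31 days.
November 1991: 30 days.
Then 20 days into December 1991.
Total: 7 + 31 + 30 + 31 + 30 + 20 = 149.
The subtraction is earlier − later, so the result is −149 → -149.

-149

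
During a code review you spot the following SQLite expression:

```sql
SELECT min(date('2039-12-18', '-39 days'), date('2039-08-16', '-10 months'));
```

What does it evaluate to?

date('2039-12-18', '-39 days') → 2039-11-09.
date('2039-08-16', '-10 months') → 2038-10-16.
Earlier of the two is 2038-10-16.

2038-10-16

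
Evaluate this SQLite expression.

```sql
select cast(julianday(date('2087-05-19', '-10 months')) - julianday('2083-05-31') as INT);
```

Adding -10 months to 2087-05-19 gives 2086-07-19.
0 days remain in May 2083 after the 31st (31 − 31).
Full months from June 2083 through June 2086 contribute their day counts.
Then 19 days into July 2086.
Total: 0 + 30 + 31 + 31 + 30 + 31 + 30 + 31 + 31 + 29 + 31 + 30 + 31 + 30 + 31 + 31 + 30 + 31 + 30 + 31 + 31 + 28 + 31 + 30 + 31 + 30 + 31 + 31 + 30 + 31 + 30 + 31 + 31 + 28 + 31 + 30 + 31 + 30 + 19 = 1145.

1145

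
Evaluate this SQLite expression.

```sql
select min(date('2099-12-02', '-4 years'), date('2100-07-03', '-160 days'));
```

2095-12-02

date('2099-12-02', '-4 years') → 2095-12-02.
date('2100-07-03', '-160 days') → 2100-01-24.
Earlier of the two is 2095-12-02.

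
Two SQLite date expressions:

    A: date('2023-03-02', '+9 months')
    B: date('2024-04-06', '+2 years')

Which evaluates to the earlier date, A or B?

A = 2023-12-02.
B = 2026-04-06.
A is earlier.

A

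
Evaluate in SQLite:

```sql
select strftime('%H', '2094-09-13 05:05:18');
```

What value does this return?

05

`%H` extracts the 2-digit hour (00-23): 05.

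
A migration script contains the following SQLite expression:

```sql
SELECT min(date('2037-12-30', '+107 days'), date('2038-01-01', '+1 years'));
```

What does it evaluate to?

2038-04-16

date('2037-12-30', '+107 days') → 2038-04-16.
date('2038-01-01', '+1 years') → 2039-01-01.
Earlier of the two is 2038-04-16.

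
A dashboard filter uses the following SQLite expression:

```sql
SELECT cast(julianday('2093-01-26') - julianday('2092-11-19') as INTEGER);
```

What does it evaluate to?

68

11 days remain in November 2092 after the 19th (30 − 19).
December 2092: 31 days.
Then 26 days into January 2093.
Total: 11 + 31 + 26 = 68.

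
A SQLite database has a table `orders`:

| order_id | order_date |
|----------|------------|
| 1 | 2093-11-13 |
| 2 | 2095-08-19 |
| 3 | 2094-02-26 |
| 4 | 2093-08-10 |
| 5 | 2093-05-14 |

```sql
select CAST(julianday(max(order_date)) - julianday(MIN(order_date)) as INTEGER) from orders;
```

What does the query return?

827

MIN = 2093-05-14, MAX = 2095-08-19.
17 days remain in May 2093 after the 14th (31 − 14).
Full months from June 2093 through July 2095 contribute their day counts.
Then 19 days into August 2095.
Total: 17 + 30 + 31 + 31 + 30 + 31 + 30 + 31 + 31 + 28 + 31 + 30 + 31 + 30 + 31 + 31 + 30 + 31 + 30 + 31 + 31 + 28 + 31 + 30 + 31 + 30 + 31 + 19 = 827.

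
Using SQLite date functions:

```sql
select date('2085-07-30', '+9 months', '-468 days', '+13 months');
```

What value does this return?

2086-02-17

Adding +9 months to 2085-07-30 gives 2086-04-30.
Applying '-468 days' to 2086-04-30: counting 468 days back gives 2085-01-17.
Adding +13 months to 2085-01-17 gives 2086-02-17.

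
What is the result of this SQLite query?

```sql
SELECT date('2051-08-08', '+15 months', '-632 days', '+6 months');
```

Adding +15 months to 2051-08-08 gives 2052-11-08.
Applying '-632 days' to 2052-11-08: counting 632 days back gives 2051-02-15.
Adding +6 months to 2051-02-15 gives 2051-08-15.

2051-08-15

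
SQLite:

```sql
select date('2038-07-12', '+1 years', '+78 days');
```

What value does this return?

Adding +1 year to 2038-07-12 gives 2039-07-12.
Applying '+78 days' to 2039-07-12: counting 78 days forward gives 2039-09-28.

2039-09-28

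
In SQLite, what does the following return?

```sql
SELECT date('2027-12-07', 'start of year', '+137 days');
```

`start of year` rewinds 2027-12-07 to 2027-01-01.
Applying '+137 days' to 2027-01-01: counting 137 days forward gives 2027-05-18.

2027-05-18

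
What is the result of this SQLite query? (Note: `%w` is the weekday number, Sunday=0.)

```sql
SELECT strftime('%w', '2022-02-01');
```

2022-02-01 is a Tuesday; with Sunday=0 that is 2.

2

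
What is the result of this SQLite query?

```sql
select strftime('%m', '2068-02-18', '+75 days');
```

05

First apply '+75 days': 2068-02-18 → 2068-05-03.
`%m` extracts the 2-digit month (01-12): 05.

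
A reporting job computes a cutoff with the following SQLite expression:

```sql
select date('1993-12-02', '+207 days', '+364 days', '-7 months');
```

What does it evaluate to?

Applying '+207 days' to 1993-12-02: counting 207 days forward gives 1994-06-27.
Applying '+364 days' to 1994-06-27: counting 364 days forward gives 1995-06-26.
Adding -7 months to 1995-06-26 gives 1994-11-26.

1994-11-26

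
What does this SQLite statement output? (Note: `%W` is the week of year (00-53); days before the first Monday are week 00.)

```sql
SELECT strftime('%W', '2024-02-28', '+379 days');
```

10

First apply '+379 days': 2024-02-28 → 2025-03-13.
2025-03-13 is a Thursday. SQLite's %W counts Mondays since the year started; the result is 10.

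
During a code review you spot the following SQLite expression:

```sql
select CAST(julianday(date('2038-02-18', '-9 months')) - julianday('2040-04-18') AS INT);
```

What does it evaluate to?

-1066

Adding -9 months to 2038-02-18 gives 2037-05-18.
13 days remain in May 2037 after the 18th (31 − 18).
Full months from June 2037 through March 2040 contribute their day counts.
Then 18 days into April 2040.
Total: 13 + 30 + 31 + 31 + 30 + 31 + 30 + 31 + 31 + 28 + 31 + 30 + 31 + 30 + 31 + 31 + 30 + 31 + 30 + 31 + 31 + 28 + 31 + 30 + 31 + 30 + 31 + 31 + 30 + 31 + 30 + 31 + 31 + 29 + 31 + 18 = 1066.
The subtraction is earlier − later, so the result is −1066 → -1066.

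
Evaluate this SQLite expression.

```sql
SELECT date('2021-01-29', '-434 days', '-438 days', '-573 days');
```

2017-02-14

Applying '-434 days' to 2021-01-29: counting 434 days back gives 2019-11-22.
Applying '-438 days' to 2019-11-22: counting 438 days back gives 2018-09-10.
Applying '-573 days' to 2018-09-10: counting 573 days back gives 2017-02-14.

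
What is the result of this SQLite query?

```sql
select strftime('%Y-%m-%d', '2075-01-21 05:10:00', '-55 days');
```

First apply '-55 days': 2075-01-21 05:10:00 → 2074-11-27 05:10:00.
`%Y-%m-%d` extracts the ISO date: 2074-11-27.

2074-11-27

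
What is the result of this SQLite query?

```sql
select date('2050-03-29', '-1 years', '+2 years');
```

Adding -1 year to 2050-03-29 gives 2049-03-29.
Adding +2 years to 2049-03-29 gives 2051-03-29.

2051-03-29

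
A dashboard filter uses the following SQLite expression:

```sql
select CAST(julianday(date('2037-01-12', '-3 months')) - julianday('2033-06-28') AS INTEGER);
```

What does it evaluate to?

Adding -3 months to 2037-01-12 gives 2036-10-12.
2 days remain in June 2033 after the 28th (30 − 28).
Full months from July 2033 through September 2036 contribute their day counts.
Then 12 days into October 2036.
Total: 2 + 31 + 31 + 30 + 31 + 30 + 31 + 31 + 28 + 31 + 30 + 31 + 30 + 31 + 31 + 30 + 31 + 30 + 31 + 31 + 28 + 31 + 30 + 31 + 30 + 31 + 31 + 30 + 31 + 30 + 31 + 31 + 29 + 31 + 30 + 31 + 30 + 31 + 31 + 30 + 12 = 1202.

1202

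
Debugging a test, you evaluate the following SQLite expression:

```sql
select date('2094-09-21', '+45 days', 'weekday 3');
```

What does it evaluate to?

Applying '+45 days' to 2094-09-21: counting 45 days forward gives 2094-11-05.
`weekday 3` advances to the next Wednesday; 2094-11-05 is a Friday, so it moves forward to 2094-11-10.

2094-11-10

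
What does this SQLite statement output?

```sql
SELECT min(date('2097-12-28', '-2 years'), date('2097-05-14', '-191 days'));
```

date('2097-12-28', '-2 years') → 2095-12-28.
date('2097-05-14', '-191 days') → 2096-11-04.
Earlier of the two is 2095-12-28.

2095-12-28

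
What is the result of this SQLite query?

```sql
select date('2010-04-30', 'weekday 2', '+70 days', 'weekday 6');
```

2010-07-17

`weekday 2` advances to the next Tuesday; 2010-04-30 is a Friday, so it moves forward to 2010-05-04.
Applying '+70 days' to 2010-05-04: counting 70 days forward gives 2010-07-13.
`weekday 6` advances to the next Saturday; 2010-07-13 is a Tuesday, so it moves forward to 2010-07-17.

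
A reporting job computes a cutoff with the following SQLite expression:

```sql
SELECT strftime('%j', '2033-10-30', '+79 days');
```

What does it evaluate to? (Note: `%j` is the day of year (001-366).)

017

First apply '+79 days': 2033-10-30 → 2034-01-17.
Day-of-year for 2034-01-17: days since 2034-01-01 inclusive = 17, zero-padded to 017.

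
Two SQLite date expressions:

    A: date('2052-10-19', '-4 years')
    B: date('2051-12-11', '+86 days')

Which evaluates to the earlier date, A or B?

A = 2048-10-19.
B = 2052-03-06.
A is earlier.

A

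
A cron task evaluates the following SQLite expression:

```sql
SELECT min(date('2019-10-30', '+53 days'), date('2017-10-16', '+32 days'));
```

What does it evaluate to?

2017-11-17

date('2019-10-30', '+53 days') → 2019-12-22.
date('2017-10-16', '+32 days') → 2017-11-17.
Earlier of the two is 2017-11-17.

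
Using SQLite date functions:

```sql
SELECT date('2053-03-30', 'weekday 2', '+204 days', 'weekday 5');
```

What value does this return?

`weekday 2` advances to the next Tuesday; 2053-03-30 is a Sunday, so it moves forward to 2053-04-01.
Applying '+204 days' to 2053-04-01: counting 204 days forward gives 2053-10-22.
`weekday 5` advances to the next Friday; 2053-10-22 is a Wednesday, so it moves forward to 2053-10-24.

2053-10-24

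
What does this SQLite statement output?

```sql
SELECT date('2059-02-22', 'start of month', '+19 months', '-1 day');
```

`start of month` rewinds 2059-02-22 to 2059-02-01.
Adding +19 months to 2059-02-01 gives 2060-09-01.
Going back 1 day from 2060-09-01 reaches 2060-08-31 (last day of August, 31 days).

2060-08-31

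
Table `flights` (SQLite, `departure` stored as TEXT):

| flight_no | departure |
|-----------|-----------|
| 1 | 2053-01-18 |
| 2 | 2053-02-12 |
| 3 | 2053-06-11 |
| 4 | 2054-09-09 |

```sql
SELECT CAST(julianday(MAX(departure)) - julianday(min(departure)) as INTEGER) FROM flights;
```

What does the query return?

599

MIN = 2053-01-18, MAX = 2054-09-09.
13 days remain in January 2053 after the 18th (31 − 18).
Full months from February 2053 through August 2054 contribute their day counts.
Then 9 days into September 2054.
Total: 13 + 28 + 31 + 30 + 31 + 30 + 31 + 31 + 30 + 31 + 30 + 31 + 31 + 28 + 31 + 30 + 31 + 30 + 31 + 31 + 9 = 599.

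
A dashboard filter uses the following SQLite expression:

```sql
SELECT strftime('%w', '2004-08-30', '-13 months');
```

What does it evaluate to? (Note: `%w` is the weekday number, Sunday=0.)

3

First apply '-13 months': 2004-08-30 → 2003-07-30.
2003-07-30 is a Wednesday; with Sunday=0 that is 3.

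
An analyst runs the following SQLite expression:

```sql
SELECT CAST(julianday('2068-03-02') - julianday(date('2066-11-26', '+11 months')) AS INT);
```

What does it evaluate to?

Adding +11 months to 2066-11-26 gives 2067-10-26.
5 days remain in October 2067 after the 26th (31 − 26).
November 2067: 30 days.
December 2067: 31 days.
January 2068: 31 days.
February 2068: 29 days (leap year).
Then 2 days into March 2068.
Total: 5 + 30 + 31 + 31 + 29 + 2 = 128.

128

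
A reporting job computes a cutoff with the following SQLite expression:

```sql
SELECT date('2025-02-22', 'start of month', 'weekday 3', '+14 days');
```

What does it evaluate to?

2025-02-19

`start of month` rewinds 2025-02-22 to 2025-02-01.
`weekday 3` advances to the next Wednesday; 2025-02-01 is a Saturday, so it moves forward to 2025-02-05.
Advancing 14 more days within February lands on 2025-02-19.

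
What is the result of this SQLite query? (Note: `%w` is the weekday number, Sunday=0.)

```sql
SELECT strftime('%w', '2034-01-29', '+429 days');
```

2

First apply '+429 days': 2034-01-29 → 2035-04-03.
2035-04-03 is a Tuesday; with Sunday=0 that is 2.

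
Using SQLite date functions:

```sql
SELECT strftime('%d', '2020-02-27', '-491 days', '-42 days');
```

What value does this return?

First apply '-491 days', '-42 days': 2020-02-27 → 2018-09-12.
`%d` extracts the 2-digit day of month: 12.

12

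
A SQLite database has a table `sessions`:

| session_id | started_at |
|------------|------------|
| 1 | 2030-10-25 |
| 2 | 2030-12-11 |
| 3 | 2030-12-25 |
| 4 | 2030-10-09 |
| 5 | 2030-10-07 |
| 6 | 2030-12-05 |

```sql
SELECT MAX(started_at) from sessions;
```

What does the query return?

2030-12-25

MAX over {2030-10-07, 2030-10-09, 2030-10-25, 2030-12-05, 2030-12-11, 2030-12-25}.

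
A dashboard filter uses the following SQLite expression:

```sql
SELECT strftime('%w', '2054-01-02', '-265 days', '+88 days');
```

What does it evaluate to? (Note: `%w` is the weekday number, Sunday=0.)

3

First apply '-265 days', '+88 days': 2054-01-02 → 2053-07-09.
2053-07-09 is a Wednesday; with Sunday=0 that is 3.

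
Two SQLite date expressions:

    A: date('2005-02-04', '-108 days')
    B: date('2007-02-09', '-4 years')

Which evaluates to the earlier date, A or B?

B

A = 2004-10-19.
B = 2003-02-09.
B is earlier.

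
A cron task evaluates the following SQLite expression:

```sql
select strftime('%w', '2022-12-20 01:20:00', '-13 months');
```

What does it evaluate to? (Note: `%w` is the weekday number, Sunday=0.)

6

First apply '-13 months': 2022-12-20 01:20:00 → 2021-11-20 01:20:00.
2021-11-20 is a Saturday; with Sunday=0 that is 6.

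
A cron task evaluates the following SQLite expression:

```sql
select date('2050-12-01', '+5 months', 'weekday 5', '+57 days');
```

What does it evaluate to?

Adding +5 months to 2050-12-01 gives 2051-05-01.
`weekday 5` advances to the next Friday; 2051-05-01 is a Monday, so it moves forward to 2051-05-05.
Applying '+57 days' to 2051-05-05: counting 57 days forward gives 2051-07-01.

2051-07-01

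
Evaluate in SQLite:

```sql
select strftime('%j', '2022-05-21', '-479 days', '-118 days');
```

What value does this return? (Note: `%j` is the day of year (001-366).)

275

First apply '-479 days', '-118 days': 2022-05-21 → 2020-10-01.
Day-of-year for 2020-10-01: days since 2020-01-01 inclusive = 275, zero-padded to 275.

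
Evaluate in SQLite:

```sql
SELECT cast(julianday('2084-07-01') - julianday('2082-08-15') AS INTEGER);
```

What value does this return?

16 days remain in August 2082 after the 15th (31 − 15).
Full months from September 2082 through June 2084 contribute their day counts.
Then 1 day into July 2084.
Total: 16 + 30 + 31 + 30 + 31 + 31 + 28 + 31 + 30 + 31 + 30 + 31 + 31 + 30 + 31 + 30 + 31 + 31 + 29 + 31 + 30 + 31 + 30 + 1 = 686.

686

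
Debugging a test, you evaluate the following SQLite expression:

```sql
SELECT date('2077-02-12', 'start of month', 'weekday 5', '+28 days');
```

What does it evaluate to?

2077-03-05

`start of month` rewinds 2077-02-12 to 2077-02-01.
`weekday 5` advances to the next Friday; 2077-02-01 is a Monday, so it moves forward to 2077-02-05.
February 2077 has 28 days; 23 remain after the 5th, so 24 days reach 2077-03-01.
Advancing 4 more days within March lands on 2077-03-05.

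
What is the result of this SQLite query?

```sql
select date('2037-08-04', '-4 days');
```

2037-07-31

Going back 4 days from 2037-08-04 reaches 2037-07-31 (last day of July, 31 days).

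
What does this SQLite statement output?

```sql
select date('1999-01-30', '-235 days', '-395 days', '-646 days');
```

1995-08-03

Applying '-235 days' to 1999-01-30: counting 235 days back gives 1998-06-09.
Applying '-395 days' to 1998-06-09: counting 395 days back gives 1997-05-10.
Applying '-646 days' to 1997-05-10: counting 646 days back gives 1995-08-03.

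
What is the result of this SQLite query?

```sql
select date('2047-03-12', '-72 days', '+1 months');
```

Applying '-72 days' to 2047-03-12: counting 72 days back gives 2046-12-30.
Adding +1 month to 2046-12-30 gives 2047-01-30.

2047-01-30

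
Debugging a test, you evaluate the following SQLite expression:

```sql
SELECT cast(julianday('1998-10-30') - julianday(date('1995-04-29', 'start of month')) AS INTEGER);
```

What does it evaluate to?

1308

`start of month` rewinds 1995-04-29 to 1995-04-01.
29 days remain in April 1995 after the 1st (30 − 1).
Full months from May 1995 through September 1998 contribute their day counts.
Then 30 days into October 1998.
Total: 29 + 31 + 30 + 31 + 31 + 30 + 31 + 30 + 31 + 31 + 29 + 31 + 30 + 31 + 30 + 31 + 31 + 30 + 31 + 30 + 31 + 31 + 28 + 31 + 30 + 31 + 30 + 31 + 31 + 30 + 31 + 30 + 31 + 31 + 28 + 31 + 30 + 31 + 30 + 31 + 31 + 30 + 30 = 1308.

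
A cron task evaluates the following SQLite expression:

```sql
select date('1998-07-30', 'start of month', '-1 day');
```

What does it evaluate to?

1998-06-30

`start of month` rewinds 1998-07-30 to 1998-07-01.
Going back 1 day from 1998-07-01 reaches 1998-06-30 (last day of June, 30 days).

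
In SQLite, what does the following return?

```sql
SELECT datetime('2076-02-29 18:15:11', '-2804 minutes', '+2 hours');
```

2804 minutes = 46h 44m; -2804 minutes from 2076-02-29 18:15:11 is 2076-02-27 19:31:11 (crosses midnight).
+2 hours from 2076-02-27 19:31:11 is 2076-02-27 21:31:11.

2076-02-27 21:31:11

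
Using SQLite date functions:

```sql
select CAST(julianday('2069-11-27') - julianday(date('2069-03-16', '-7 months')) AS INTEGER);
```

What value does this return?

Adding -7 months to 2069-03-16 gives 2068-08-16.
15 days remain in August 2068 after the 16th (31 − 16).
Full months from September 2068 through October 2069 contribute their day counts.
Then 27 days into November 2069.
Total: 15 + 30 + 31 + 30 + 31 + 31 + 28 + 31 + 30 + 31 + 30 + 31 + 31 + 30 + 31 + 27 = 468.

468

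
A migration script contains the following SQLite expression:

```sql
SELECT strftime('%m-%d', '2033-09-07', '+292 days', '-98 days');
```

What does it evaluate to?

First apply '+292 days', '-98 days': 2033-09-07 → 2034-03-20.
`%m-%d` extracts the month-day: 03-20.

03-20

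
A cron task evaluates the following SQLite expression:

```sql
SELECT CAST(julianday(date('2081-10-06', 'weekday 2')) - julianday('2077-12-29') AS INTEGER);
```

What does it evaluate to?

`weekday 2` advances to the next Tuesday; 2081-10-06 is a Monday, so it moves forward to 2081-10-07.
2 days remain in December 2077 after the 29th (31 − 29).
Full months from January 2078 through September 2081 contribute their day counts.
Then 7 days into October 2081.
Total: 2 + 31 + 28 + 31 + 30 + 31 + 30 + 31 + 31 + 30 + 31 + 30 + 31 + 31 + 28 + 31 + 30 + 31 + 30 + 31 + 31 + 30 + 31 + 30 + 31 + 31 + 29 + 31 + 30 + 31 + 30 + 31 + 31 + 30 + 31 + 30 + 31 + 31 + 28 + 31 + 30 + 31 + 30 + 31 + 31 + 30 + 7 = 1378.

1378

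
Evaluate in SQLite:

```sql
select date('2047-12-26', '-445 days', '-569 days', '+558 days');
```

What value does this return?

2046-09-26

Applying '-445 days' to 2047-12-26: counting 445 days back gives 2046-10-07.
Applying '-569 days' to 2046-10-07: counting 569 days back gives 2045-03-17.
Applying '+558 days' to 2045-03-17: counting 558 days forward gives 2046-09-26.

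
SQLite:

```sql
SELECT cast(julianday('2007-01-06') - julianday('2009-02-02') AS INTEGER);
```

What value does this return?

-758

25 days remain in January 2007 after the 6th (31 − 6).
Full months from February 2007 through January 2009 contribute their day counts.
Then 2 days into February 2009.
Total: 25 + 28 + 31 + 30 + 31 + 30 + 31 + 31 + 30 + 31 + 30 + 31 + 31 + 29 + 31 + 30 + 31 + 30 + 31 + 31 + 30 + 31 + 30 + 31 + 31 + 2 = 758.
The subtraction is earlier − later, so the result is −758 → -758.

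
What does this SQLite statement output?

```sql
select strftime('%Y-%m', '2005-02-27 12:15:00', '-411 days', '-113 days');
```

First apply '-411 days', '-113 days': 2005-02-27 12:15:00 → 2003-09-22 12:15:00.
`%Y-%m` extracts the year-month: 2003-09.

2003-09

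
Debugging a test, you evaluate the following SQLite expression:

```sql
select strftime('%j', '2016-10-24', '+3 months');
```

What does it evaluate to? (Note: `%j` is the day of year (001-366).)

024

First apply '+3 months': 2016-10-24 → 2017-01-24.
Day-of-year for 2017-01-24: days since 2017-01-01 inclusive = 24, zero-padded to 024.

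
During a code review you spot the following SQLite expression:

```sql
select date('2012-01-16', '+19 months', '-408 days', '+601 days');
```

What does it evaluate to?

Adding +19 months to 2012-01-16 gives 2013-08-16.
Applying '-408 days' to 2013-08-16: counting 408 days back gives 2012-07-04.
Applying '+601 days' to 2012-07-04: counting 601 days forward gives 2014-02-25.

2014-02-25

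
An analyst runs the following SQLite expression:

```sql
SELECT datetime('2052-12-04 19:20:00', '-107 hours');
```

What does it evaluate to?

-107 hours from 2052-12-04 19:20:00 is 2052-11-30 08:20:00 (crosses midnight).

2052-11-30 08:20:00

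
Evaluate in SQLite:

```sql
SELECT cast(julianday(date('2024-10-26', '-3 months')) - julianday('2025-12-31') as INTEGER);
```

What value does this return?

-523

Adding -3 months to 2024-10-26 gives 2024-07-26.
5 days remain in July 2024 after the 26th (31 − 26).
Full months from August 2024 through November 2025 contribute their day counts.
Then 31 days into December 2025.
Total: 5 + 31 + 30 + 31 + 30 + 31 + 31 + 28 + 31 + 30 + 31 + 30 + 31 + 31 + 30 + 31 + 30 + 31 = 523.
The subtraction is earlier − later, so the result is −523 → -523.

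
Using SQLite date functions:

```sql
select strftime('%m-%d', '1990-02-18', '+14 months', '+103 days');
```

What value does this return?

07-30

First apply '+14 months', '+103 days': 1990-02-18 → 1991-07-30.
`%m-%d` extracts the month-day: 07-30.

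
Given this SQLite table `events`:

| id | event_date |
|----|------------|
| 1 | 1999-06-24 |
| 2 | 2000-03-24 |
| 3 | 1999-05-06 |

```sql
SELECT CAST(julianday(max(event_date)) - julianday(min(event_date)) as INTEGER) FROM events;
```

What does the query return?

MIN = 1999-05-06, MAX = 2000-03-24.
25 days remain in May 1999 after the 6th (31 − 6).
Full months from June 1999 through February 2000 contribute their day counts.
Then 24 days into March 2000.
Total: 25 + 30 + 31 + 31 + 30 + 31 + 30 + 31 + 31 + 29 + 24 = 323.

323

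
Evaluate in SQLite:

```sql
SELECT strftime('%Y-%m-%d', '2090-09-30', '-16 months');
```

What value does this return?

First apply '-16 months': 2090-09-30 → 2089-05-30.
`%Y-%m-%d` extracts the ISO date: 2089-05-30.

2089-05-30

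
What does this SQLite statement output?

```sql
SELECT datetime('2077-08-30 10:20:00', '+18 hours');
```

2077-08-31 04:20:00

+18 hours from 2077-08-30 10:20:00 is 2077-08-31 04:20:00 (crosses midnight).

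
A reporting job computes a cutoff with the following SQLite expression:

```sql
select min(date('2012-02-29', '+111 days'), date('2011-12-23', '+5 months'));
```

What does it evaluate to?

date('2012-02-29', '+111 days') → 2012-06-19.
date('2011-12-23', '+5 months') → 2012-05-23.
Earlier of the two is 2012-05-23.

2012-05-23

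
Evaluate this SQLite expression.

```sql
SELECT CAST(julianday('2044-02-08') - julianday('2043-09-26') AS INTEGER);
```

135

4 days remain in September 2043 after the 26th (30 − 26).
October 2043: 31 days.
November 2043: 30 days.
December 2043: 31 days.
January 2044: 31 days.
Then 8 days into February 2044.
Total: 4 + 31 + 30 + 31 + 31 + 8 = 135.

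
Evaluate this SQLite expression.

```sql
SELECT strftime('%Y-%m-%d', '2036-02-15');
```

`%Y-%m-%d` extracts the ISO date: 2036-02-15.

2036-02-15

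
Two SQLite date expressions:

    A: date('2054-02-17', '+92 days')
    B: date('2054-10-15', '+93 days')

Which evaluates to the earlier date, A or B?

A = 2054-05-20.
B = 2055-01-16.
A is earlier.

A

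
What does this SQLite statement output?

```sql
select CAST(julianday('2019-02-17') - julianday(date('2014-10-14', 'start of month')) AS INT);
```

`start of month` rewinds 2014-10-14 to 2014-10-01.
30 days remain in October 2014 after the 1st (31 − 1).
Full months from November 2014 through January 2019 contribute their day counts.
Then 17 days into February 2019.
Total: 30 + 30 + 31 + 31 + 28 + 31 + 30 + 31 + 30 + 31 + 31 + 30 + 31 + 30 + 31 + 31 + 29 + 31 + 30 + 31 + 30 + 31 + 31 + 30 + 31 + 30 + 31 + 31 + 28 + 31 + 30 + 31 + 30 + 31 + 31 + 30 + 31 + 30 + 31 + 31 + 28 + 31 + 30 + 31 + 30 + 31 + 31 + 30 + 31 + 30 + 31 + 31 + 17 = 1600.

1600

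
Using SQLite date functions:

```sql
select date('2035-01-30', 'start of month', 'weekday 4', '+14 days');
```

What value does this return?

`start of month` rewinds 2035-01-30 to 2035-01-01.
`weekday 4` advances to the next Thursday; 2035-01-01 is a Monday, so it moves forward to 2035-01-04.
Advancing 14 more days within January lands on 2035-01-18.

2035-01-18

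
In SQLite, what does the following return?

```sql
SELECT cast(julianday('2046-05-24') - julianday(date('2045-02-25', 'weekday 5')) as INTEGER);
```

`weekday 5` advances to the next Friday; 2045-02-25 is a Saturday, so it moves forward to 2045-03-03.
28 days remain in March 2045 after the 3rd (31 − 3).
Full months from April 2045 through April 2046 contribute their day counts.
Then 24 days into May 2046.
Total: 28 + 30 + 31 + 30 + 31 + 31 + 30 + 31 + 30 + 31 + 31 + 28 + 31 + 30 + 24 = 447.

447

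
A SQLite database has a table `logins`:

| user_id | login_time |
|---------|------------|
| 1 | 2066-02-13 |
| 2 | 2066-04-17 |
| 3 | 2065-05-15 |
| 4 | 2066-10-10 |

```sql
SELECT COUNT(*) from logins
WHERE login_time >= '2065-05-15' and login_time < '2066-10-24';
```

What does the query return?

4

Rows in [2065-05-15, 2066-10-24): 2066-02-13, 2066-04-17, 2065-05-15, 2066-10-10 → 4 rows.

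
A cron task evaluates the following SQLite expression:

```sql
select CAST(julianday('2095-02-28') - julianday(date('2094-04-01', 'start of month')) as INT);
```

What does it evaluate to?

`start of month` rewinds 2094-04-01 to 2094-04-01.
29 days remain in April 2094 after the 1st (30 − 1).
Full months from May 2094 through January 2095 contribute their day counts.
Then 28 days into February 2095.
Total: 29 + 31 + 30 + 31 + 31 + 30 + 31 + 30 + 31 + 31 + 28 = 333.

333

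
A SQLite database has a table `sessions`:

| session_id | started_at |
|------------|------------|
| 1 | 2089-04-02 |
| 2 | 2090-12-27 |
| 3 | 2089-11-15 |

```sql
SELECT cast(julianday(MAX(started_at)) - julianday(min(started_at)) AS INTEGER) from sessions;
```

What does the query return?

634

MIN = 2089-04-02, MAX = 2090-12-27.
28 days remain in April 2089 after the 2nd (30 − 2).
Full months from May 2089 through November 2090 contribute their day counts.
Then 27 days into December 2090.
Total: 28 + 31 + 30 + 31 + 31 + 30 + 31 + 30 + 31 + 31 + 28 + 31 + 30 + 31 + 30 + 31 + 31 + 30 + 31 + 30 + 27 = 634.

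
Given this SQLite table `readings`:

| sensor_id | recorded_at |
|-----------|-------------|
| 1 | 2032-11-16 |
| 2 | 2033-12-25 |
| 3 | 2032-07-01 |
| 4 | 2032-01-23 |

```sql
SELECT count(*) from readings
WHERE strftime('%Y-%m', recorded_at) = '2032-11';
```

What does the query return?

1

Rows with year-month 2032-11: 2032-11-16 → 1.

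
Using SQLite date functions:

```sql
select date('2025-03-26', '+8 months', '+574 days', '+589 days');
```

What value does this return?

2029-02-01

Adding +8 months to 2025-03-26 gives 2025-11-26.
Applying '+574 days' to 2025-11-26: counting 574 days forward gives 2027-06-23.
Applying '+589 days' to 2027-06-23: counting 589 days forward gives 2029-02-01.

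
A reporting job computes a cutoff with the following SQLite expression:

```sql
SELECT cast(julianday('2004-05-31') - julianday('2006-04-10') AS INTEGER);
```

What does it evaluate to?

0 days remain in May 2004 after the 31st (31 − 31).
Full months from June 2004 through March 2006 contribute their day counts.
Then 10 days into April 2006.
Total: 0 + 30 + 31 + 31 + 30 + 31 + 30 + 31 + 31 + 28 + 31 + 30 + 31 + 30 + 31 + 31 + 30 + 31 + 30 + 31 + 31 + 28 + 31 + 10 = 679.
The subtraction is earlier − later, so the result is −679 → -679.

-679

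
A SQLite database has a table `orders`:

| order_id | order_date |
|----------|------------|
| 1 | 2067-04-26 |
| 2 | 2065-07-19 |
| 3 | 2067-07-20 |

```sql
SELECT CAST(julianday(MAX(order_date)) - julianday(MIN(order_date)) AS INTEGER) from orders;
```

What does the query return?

731

MIN = 2065-07-19, MAX = 2067-07-20.
12 days remain in July 2065 after the 19th (31 − 19).
Full months from August 2065 through June 2067 contribute their day counts.
Then 20 days into July 2067.
Total: 12 + 31 + 30 + 31 + 30 + 31 + 31 + 28 + 31 + 30 + 31 + 30 + 31 + 31 + 30 + 31 + 30 + 31 + 31 + 28 + 31 + 30 + 31 + 30 + 20 = 731.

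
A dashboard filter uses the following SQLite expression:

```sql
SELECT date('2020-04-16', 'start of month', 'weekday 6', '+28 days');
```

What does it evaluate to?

`start of month` rewinds 2020-04-16 to 2020-04-01.
`weekday 6` advances to the next Saturday; 2020-04-01 is a Wednesday, so it moves forward to 2020-04-04.
April 2020 has 30 days; 26 remain after the 4th, so 27 days reach 2020-05-01.
Advancing 1 more day within May lands on 2020-05-02.

2020-05-02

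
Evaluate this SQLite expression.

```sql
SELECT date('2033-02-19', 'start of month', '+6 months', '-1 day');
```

`start of month` rewinds 2033-02-19 to 2033-02-01.
Adding +6 months to 2033-02-01 gives 2033-08-01.
Going back 1 day from 2033-08-01 reaches 2033-07-31 (last day of July, 31 days).

2033-07-31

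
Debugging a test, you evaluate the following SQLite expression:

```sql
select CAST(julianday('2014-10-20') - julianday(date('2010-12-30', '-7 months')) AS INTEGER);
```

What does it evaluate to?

1604

Adding -7 months to 2010-12-30 gives 2010-05-30.
1 day remains in May 2010 after the 30th (31 − 30).
Full months from June 2010 through September 2014 contribute their day counts.
Then 20 days into October 2014.
Total: 1 + 30 + 31 + 31 + 30 + 31 + 30 + 31 + 31 + 28 + 31 + 30 + 31 + 30 + 31 + 31 + 30 + 31 + 30 + 31 + 31 + 29 + 31 + 30 + 31 + 30 + 31 + 31 + 30 + 31 + 30 + 31 + 31 + 28 + 31 + 30 + 31 + 30 + 31 + 31 + 30 + 31 + 30 + 31 + 31 + 28 + 31 + 30 + 31 + 30 + 31 + 31 + 30 + 20 = 1604.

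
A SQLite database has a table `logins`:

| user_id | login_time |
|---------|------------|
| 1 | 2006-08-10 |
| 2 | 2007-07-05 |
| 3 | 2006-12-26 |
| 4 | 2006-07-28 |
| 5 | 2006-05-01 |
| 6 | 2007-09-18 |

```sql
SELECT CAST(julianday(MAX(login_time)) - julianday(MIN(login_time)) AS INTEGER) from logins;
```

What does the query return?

505

MIN = 2006-05-01, MAX = 2007-09-18.
30 days remain in May 2006 after the 1st (31 − 1).
Full months from June 2006 through August 2007 contribute their day counts.
Then 18 days into September 2007.
Total: 30 + 30 + 31 + 31 + 30 + 31 + 30 + 31 + 31 + 28 + 31 + 30 + 31 + 30 + 31 + 31 + 18 = 505.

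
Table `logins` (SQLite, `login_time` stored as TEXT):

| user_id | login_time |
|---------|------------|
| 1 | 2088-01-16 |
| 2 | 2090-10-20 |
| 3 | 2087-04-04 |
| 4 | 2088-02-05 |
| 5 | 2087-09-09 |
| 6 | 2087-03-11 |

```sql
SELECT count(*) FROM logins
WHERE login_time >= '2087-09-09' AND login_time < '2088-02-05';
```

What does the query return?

Rows in [2087-09-09, 2088-02-05): 2088-01-16, 2087-09-09 → 2 rows.

2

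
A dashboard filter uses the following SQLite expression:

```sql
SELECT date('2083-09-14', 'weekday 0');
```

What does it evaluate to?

2083-09-19

`weekday 0` advances to the next Sunday; 2083-09-14 is a Tuesday, so it moves forward to 2083-09-19.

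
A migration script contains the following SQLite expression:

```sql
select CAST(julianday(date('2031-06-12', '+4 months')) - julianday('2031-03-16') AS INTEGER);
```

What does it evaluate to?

Adding +4 months to 2031-06-12 gives 2031-10-12.
15 days remain in March 2031 after the 16th (31 − 16).
Full months from April 2031 through September 2031 contribute their day counts.
Then 12 days into October 2031.
Total: 15 + 30 + 31 + 30 + 31 + 31 + 30 + 12 = 210.

210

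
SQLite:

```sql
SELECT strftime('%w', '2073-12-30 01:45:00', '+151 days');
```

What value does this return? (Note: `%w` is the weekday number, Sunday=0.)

3

First apply '+151 days': 2073-12-30 01:45:00 → 2074-05-30 01:45:00.
2074-05-30 is a Wednesday; with Sunday=0 that is 3.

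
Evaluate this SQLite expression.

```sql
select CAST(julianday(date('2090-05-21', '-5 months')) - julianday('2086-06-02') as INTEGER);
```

Adding -5 months to 2090-05-21 gives 2089-12-21.
28 days remain in June 2086 after the 2nd (30 − 2).
Full months from July 2086 through November 2089 contribute their day counts.
Then 21 days into December 2089.
Total: 28 + 31 + 31 + 30 + 31 + 30 + 31 + 31 + 28 + 31 + 30 + 31 + 30 + 31 + 31 + 30 + 31 + 30 + 31 + 31 + 29 + 31 + 30 + 31 + 30 + 31 + 31 + 30 + 31 + 30 + 31 + 31 + 28 + 31 + 30 + 31 + 30 + 31 + 31 + 30 + 31 + 30 + 21 = 1298.

1298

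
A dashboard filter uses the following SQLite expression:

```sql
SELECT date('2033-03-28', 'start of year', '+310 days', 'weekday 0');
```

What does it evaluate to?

2033-11-13

`start of year` rewinds 2033-03-28 to 2033-01-01.
Applying '+310 days' to 2033-01-01: counting 310 days forward gives 2033-11-07.
`weekday 0` advances to the next Sunday; 2033-11-07 is a Monday, so it moves forward to 2033-11-13.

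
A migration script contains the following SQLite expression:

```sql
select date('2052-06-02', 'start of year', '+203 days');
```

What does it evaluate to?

2052-07-22

`start of year` rewinds 2052-06-02 to 2052-01-01.
Applying '+203 days' to 2052-01-01: counting 203 days forward gives 2052-07-22.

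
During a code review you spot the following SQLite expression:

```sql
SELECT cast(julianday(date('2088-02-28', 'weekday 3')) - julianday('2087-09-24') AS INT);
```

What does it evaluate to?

`weekday 3` advances to the next Wednesday; 2088-02-28 is a Saturday, so it moves forward to 2088-03-03.
6 days remain in September 2087 after the 24th (30 − 24).
October 2087: 31 days.
November 2087: 30 days.
December 2087: 31 days.
January 2088: 31 days.
February 2088: 29 days (leap year).
Then 3 days into March 2088.
Total: 6 + 31 + 30 + 31 + 31 + 29 + 3 = 161.

161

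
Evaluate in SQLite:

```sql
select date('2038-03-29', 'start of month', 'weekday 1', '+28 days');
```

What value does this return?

2038-03-29

`start of month` rewinds 2038-03-29 to 2038-03-01.
`weekday 1` advances to the next Monday; 2038-03-01 is already a Monday, so it stays at 2038-03-01.
Advancing 28 more days within March lands on 2038-03-29.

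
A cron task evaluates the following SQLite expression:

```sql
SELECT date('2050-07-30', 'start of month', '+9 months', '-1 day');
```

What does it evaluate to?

2051-03-31

`start of month` rewinds 2050-07-30 to 2050-07-01.
Adding +9 months to 2050-07-01 gives 2051-04-01.
Going back 1 day from 2051-04-01 reaches 2051-03-31 (last day of March, 31 days).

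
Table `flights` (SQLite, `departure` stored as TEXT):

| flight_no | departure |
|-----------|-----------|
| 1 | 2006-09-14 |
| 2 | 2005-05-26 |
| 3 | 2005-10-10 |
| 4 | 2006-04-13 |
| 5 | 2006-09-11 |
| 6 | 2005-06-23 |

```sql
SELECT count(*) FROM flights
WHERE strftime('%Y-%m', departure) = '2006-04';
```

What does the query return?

Rows with year-month 2006-04: 2006-04-13 → 1.

1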